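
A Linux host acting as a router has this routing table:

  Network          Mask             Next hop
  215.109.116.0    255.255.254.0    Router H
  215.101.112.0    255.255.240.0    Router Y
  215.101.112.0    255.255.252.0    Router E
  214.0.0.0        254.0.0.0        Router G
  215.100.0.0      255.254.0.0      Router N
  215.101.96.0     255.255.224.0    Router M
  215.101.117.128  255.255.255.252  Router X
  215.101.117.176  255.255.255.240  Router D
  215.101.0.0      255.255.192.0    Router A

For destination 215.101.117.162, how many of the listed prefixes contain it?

4

Prefixes containing 215.101.117.162:
  214.0.0.0/7 (214.0.0.0 - 215.255.255.255)
  215.100.0.0/15 (215.100.0.0 - 215.101.255.255)
  215.101.96.0/19 (215.101.96.0 - 215.101.127.255)
  215.101.112.0/20 (215.101.112.0 - 215.101.127.255)
Total matching entries: 4.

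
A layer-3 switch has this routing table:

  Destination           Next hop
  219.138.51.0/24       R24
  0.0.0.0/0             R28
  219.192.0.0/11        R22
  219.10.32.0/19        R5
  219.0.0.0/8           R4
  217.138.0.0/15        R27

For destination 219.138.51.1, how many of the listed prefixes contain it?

Prefixes containing 219.138.51.1:
  0.0.0.0/0 (default, matches everything)
  219.0.0.0/8 (219.0.0.0 - 219.255.255.255)
  219.138.51.0/24 (219.138.51.0 - 219.138.51.255)
Total matching entries: 3.

3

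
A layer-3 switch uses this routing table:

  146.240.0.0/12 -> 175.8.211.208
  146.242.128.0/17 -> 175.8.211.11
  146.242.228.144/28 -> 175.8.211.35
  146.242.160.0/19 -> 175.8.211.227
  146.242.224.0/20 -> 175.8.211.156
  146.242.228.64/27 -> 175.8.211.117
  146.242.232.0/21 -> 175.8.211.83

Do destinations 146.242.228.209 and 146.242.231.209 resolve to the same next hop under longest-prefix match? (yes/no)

yes

146.242.228.209: longest match 146.242.224.0/20 -> 175.8.211.156
146.242.231.209: longest match 146.242.224.0/20 -> 175.8.211.156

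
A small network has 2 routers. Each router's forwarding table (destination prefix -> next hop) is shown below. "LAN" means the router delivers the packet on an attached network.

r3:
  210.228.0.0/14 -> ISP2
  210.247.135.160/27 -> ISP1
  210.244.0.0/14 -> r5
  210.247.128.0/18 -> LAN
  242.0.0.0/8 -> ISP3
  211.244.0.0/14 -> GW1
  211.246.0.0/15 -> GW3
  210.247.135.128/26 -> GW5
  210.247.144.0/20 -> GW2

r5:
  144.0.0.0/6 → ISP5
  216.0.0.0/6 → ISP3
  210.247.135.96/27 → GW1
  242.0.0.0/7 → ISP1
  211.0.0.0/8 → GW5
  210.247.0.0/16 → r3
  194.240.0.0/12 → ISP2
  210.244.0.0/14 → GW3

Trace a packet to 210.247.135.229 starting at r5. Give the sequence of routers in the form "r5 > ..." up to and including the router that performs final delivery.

At r5: longest match for 210.247.135.229 is 210.247.0.0/16 -> r3
At r3: longest match for 210.247.135.229 is 210.247.128.0/18 -> LAN

r5 > r3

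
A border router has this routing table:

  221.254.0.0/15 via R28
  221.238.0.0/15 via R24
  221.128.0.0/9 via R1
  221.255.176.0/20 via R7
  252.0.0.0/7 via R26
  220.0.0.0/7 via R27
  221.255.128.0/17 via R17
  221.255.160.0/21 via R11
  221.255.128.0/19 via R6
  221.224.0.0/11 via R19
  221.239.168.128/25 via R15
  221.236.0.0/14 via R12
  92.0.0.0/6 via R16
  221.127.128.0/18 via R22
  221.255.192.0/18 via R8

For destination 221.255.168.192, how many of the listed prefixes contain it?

5

Prefixes containing 221.255.168.192:
  220.0.0.0/7 (220.0.0.0 - 221.255.255.255)
  221.128.0.0/9 (221.128.0.0 - 221.255.255.255)
  221.224.0.0/11 (221.224.0.0 - 221.255.255.255)
  221.254.0.0/15 (221.254.0.0 - 221.255.255.255)
  221.255.128.0/17 (221.255.128.0 - 221.255.255.255)
Total matching entries: 5.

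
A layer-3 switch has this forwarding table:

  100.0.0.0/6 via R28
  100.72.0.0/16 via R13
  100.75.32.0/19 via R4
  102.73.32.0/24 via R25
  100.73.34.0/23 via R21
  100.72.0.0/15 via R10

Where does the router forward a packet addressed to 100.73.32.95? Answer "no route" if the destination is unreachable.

R10

Routes whose prefix contains 100.73.32.95:
  100.0.0.0/6 (100.0.0.0 - 103.255.255.255) -> R28
  100.72.0.0/15 (100.72.0.0 - 100.73.255.255) -> R10
More-specific entries that do NOT match:
  102.73.32.0/24 (102.73.32.0 - 102.73.32.255) does not contain 100.73.32.95
  100.73.34.0/23 (100.73.34.0 - 100.73.35.255) does not contain 100.73.32.95
  100.75.32.0/19 (100.75.32.0 - 100.75.63.255) does not contain 100.73.32.95
  100.72.0.0/16 (100.72.0.0 - 100.72.255.255) does not contain 100.73.32.95
Longest matching prefix is /15 -> next hop R10.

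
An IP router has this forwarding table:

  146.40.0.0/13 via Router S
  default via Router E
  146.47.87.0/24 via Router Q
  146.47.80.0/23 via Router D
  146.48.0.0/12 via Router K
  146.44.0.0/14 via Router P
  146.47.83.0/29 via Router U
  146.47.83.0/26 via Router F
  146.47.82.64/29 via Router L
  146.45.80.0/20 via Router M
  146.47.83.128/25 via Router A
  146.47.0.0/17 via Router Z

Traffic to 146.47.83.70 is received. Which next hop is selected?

Router Z

Routes whose prefix contains 146.47.83.70:
  0.0.0.0/0 (default, matches everything) -> Router E
  146.40.0.0/13 (146.40.0.0 - 146.47.255.255) -> Router S
  146.44.0.0/14 (146.44.0.0 - 146.47.255.255) -> Router P
  146.47.0.0/17 (146.47.0.0 - 146.47.127.255) -> Router Z
More-specific entries that do NOT match:
  146.47.83.0/29 (146.47.83.0 - 146.47.83.7) does not contain 146.47.83.70
  146.47.82.64/29 (146.47.82.64 - 146.47.82.71) does not contain 146.47.83.70
  146.47.83.0/26 (146.47.83.0 - 146.47.83.63) does not contain 146.47.83.70
  146.47.83.128/25 (146.47.83.128 - 146.47.83.255) does not contain 146.47.83.70
  146.47.87.0/24 (146.47.87.0 - 146.47.87.255) does not contain 146.47.83.70
  146.47.80.0/23 (146.47.80.0 - 146.47.81.255) does not contain 146.47.83.70
  146.45.80.0/20 (146.45.80.0 - 146.45.95.255) does not contain 146.47.83.70
Longest matching prefix is /17 -> next hop Router Z.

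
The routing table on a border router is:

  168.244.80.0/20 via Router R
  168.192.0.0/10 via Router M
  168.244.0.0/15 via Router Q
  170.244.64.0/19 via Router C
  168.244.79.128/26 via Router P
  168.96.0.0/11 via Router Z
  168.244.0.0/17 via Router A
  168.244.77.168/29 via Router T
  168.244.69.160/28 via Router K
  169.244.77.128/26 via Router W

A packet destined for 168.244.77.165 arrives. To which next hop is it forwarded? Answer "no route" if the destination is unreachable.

Routes whose prefix contains 168.244.77.165:
  168.192.0.0/10 (168.192.0.0 - 168.255.255.255) -> Router M
  168.244.0.0/15 (168.244.0.0 - 168.245.255.255) -> Router Q
  168.244.0.0/17 (168.244.0.0 - 168.244.127.255) -> Router A
More-specific entries that do NOT match:
  168.244.77.168/29 (168.244.77.168 - 168.244.77.175) does not contain 168.244.77.165
  168.244.69.160/28 (168.244.69.160 - 168.244.69.175) does not contain 168.244.77.165
  168.244.79.128/26 (168.244.79.128 - 168.244.79.191) does not contain 168.244.77.165
  169.244.77.128/26 (169.244.77.128 - 169.244.77.191) does not contain 168.244.77.165
  168.244.80.0/20 (168.244.80.0 - 168.244.95.255) does not contain 168.244.77.165
  170.244.64.0/19 (170.244.64.0 - 170.244.95.255) does not contain 168.244.77.165
Longest matching prefix is /17 -> next hop Router A.

Router A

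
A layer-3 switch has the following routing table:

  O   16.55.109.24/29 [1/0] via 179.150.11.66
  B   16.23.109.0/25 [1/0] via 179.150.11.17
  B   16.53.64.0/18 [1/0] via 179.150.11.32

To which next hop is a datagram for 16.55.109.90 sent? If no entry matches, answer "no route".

no route

No entry's prefix contains 16.55.109.90; there is no default route.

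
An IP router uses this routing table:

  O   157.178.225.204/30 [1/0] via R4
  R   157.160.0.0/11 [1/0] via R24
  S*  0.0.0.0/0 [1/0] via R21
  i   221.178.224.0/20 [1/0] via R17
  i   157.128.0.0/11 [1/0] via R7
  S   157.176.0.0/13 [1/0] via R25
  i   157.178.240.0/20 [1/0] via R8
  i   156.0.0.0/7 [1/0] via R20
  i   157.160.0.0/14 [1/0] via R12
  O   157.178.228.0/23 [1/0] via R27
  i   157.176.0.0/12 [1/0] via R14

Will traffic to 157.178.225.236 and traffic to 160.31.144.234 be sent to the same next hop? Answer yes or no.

no

157.178.225.236: longest match 157.176.0.0/13 -> R25
160.31.144.234: longest match 0.0.0.0/0 -> R21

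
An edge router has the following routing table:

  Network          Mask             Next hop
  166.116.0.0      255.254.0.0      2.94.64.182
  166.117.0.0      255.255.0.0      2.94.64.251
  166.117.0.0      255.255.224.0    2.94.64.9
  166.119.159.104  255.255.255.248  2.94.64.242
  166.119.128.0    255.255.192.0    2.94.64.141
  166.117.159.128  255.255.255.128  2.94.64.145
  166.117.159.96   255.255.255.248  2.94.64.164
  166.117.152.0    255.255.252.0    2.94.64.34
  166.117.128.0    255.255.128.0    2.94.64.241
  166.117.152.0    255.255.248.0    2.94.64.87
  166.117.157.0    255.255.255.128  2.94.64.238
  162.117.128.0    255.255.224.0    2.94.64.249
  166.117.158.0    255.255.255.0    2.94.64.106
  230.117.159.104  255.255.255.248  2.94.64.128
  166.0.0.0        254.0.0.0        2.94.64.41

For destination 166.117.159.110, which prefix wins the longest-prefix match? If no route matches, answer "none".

166.117.152.0/21

Entries matching 166.117.159.110:
  166.0.0.0/7 (166.0.0.0 - 167.255.255.255)
  166.116.0.0/15 (166.116.0.0 - 166.117.255.255)
  166.117.0.0/16 (166.117.0.0 - 166.117.255.255)
  166.117.128.0/17 (166.117.128.0 - 166.117.255.255)
  166.117.152.0/21 (166.117.152.0 - 166.117.159.255)
Most specific is 166.117.152.0/21.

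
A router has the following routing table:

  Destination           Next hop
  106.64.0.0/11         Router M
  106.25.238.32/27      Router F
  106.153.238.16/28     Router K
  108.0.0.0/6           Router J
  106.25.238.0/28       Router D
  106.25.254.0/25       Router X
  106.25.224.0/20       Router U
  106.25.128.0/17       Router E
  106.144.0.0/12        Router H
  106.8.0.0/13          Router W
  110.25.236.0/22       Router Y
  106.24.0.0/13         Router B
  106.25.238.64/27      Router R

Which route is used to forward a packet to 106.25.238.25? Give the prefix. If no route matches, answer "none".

Entries matching 106.25.238.25:
  106.24.0.0/13 (106.24.0.0 - 106.31.255.255)
  106.25.128.0/17 (106.25.128.0 - 106.25.255.255)
  106.25.224.0/20 (106.25.224.0 - 106.25.239.255)
Most specific is 106.25.224.0/20.

106.25.224.0/20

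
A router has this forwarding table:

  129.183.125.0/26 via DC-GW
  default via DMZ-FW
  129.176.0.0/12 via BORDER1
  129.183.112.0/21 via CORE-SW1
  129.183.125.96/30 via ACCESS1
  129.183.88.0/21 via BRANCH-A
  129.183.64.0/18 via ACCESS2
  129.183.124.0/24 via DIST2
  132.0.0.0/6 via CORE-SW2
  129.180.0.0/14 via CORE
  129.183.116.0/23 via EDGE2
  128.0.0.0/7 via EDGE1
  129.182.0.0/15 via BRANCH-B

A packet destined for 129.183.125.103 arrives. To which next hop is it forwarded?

Routes whose prefix contains 129.183.125.103:
  0.0.0.0/0 (default, matches everything) -> DMZ-FW
  128.0.0.0/7 (128.0.0.0 - 129.255.255.255) -> EDGE1
  129.176.0.0/12 (129.176.0.0 - 129.191.255.255) -> BORDER1
  129.180.0.0/14 (129.180.0.0 - 129.183.255.255) -> CORE
  129.182.0.0/15 (129.182.0.0 - 129.183.255.255) -> BRANCH-B
  129.183.64.0/18 (129.183.64.0 - 129.183.127.255) -> ACCESS2
More-specific entries that do NOT match:
  129.183.125.96/30 (129.183.125.96 - 129.183.125.99) does not contain 129.183.125.103
  129.183.125.0/26 (129.183.125.0 - 129.183.125.63) does not contain 129.183.125.103
  129.183.124.0/24 (129.183.124.0 - 129.183.124.255) does not contain 129.183.125.103
  129.183.116.0/23 (129.183.116.0 - 129.183.117.255) does not contain 129.183.125.103
  129.183.112.0/21 (129.183.112.0 - 129.183.119.255) does not contain 129.183.125.103
  129.183.88.0/21 (129.183.88.0 - 129.183.95.255) does not contain 129.183.125.103
Longest matching prefix is /18 -> next hop ACCESS2.

ACCESS2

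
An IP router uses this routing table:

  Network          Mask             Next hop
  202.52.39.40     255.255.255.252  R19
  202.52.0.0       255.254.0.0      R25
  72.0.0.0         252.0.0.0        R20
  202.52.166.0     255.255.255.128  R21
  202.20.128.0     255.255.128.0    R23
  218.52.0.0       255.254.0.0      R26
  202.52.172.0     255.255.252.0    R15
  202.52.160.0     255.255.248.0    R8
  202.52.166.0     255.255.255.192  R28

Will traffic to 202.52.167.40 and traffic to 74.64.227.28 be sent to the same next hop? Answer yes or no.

202.52.167.40: longest match 202.52.160.0/21 -> R8
74.64.227.28: longest match 72.0.0.0/6 -> R20

no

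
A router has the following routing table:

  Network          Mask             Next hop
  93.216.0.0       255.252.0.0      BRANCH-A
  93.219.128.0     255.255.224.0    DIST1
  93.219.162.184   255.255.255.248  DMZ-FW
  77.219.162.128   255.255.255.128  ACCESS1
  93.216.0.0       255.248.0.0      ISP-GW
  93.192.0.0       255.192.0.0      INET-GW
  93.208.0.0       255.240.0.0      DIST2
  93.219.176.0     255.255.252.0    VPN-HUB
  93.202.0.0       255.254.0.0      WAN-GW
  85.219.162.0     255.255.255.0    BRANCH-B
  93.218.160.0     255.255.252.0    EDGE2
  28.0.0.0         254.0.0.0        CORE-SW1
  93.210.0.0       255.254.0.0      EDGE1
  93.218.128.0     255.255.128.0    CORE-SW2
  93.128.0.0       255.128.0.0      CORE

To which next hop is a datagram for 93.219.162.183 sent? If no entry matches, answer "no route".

Routes whose prefix contains 93.219.162.183:
  93.128.0.0/9 (93.128.0.0 - 93.255.255.255) -> CORE
  93.192.0.0/10 (93.192.0.0 - 93.255.255.255) -> INET-GW
  93.208.0.0/12 (93.208.0.0 - 93.223.255.255) -> DIST2
  93.216.0.0/13 (93.216.0.0 - 93.223.255.255) -> ISP-GW
  93.216.0.0/14 (93.216.0.0 - 93.219.255.255) -> BRANCH-A
More-specific entries that do NOT match:
  93.219.162.184/29 (93.219.162.184 - 93.219.162.191) does not contain 93.219.162.183
  77.219.162.128/25 (77.219.162.128 - 77.219.162.255) does not contain 93.219.162.183
  85.219.162.0/24 (85.219.162.0 - 85.219.162.255) does not contain 93.219.162.183
  93.219.176.0/22 (93.219.176.0 - 93.219.179.255) does not contain 93.219.162.183
  93.218.160.0/22 (93.218.160.0 - 93.218.163.255) does not contain 93.219.162.183
  93.219.128.0/19 (93.219.128.0 - 93.219.159.255) does not contain 93.219.162.183
  93.218.128.0/17 (93.218.128.0 - 93.218.255.255) does not contain 93.219.162.183
  93.202.0.0/15 (93.202.0.0 - 93.203.255.255) does not contain 93.219.162.183
  93.210.0.0/15 (93.210.0.0 - 93.211.255.255) does not contain 93.219.162.183
Longest matching prefix is /14 -> next hop BRANCH-A.

BRANCH-A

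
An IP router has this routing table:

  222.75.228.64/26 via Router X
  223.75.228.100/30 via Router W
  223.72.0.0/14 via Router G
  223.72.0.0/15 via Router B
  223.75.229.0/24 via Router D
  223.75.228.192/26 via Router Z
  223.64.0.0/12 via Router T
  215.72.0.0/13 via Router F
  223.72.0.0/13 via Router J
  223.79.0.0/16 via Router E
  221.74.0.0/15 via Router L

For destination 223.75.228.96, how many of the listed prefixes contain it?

3

Prefixes containing 223.75.228.96:
  223.64.0.0/12 (223.64.0.0 - 223.79.255.255)
  223.72.0.0/13 (223.72.0.0 - 223.79.255.255)
  223.72.0.0/14 (223.72.0.0 - 223.75.255.255)
Total matching entries: 3.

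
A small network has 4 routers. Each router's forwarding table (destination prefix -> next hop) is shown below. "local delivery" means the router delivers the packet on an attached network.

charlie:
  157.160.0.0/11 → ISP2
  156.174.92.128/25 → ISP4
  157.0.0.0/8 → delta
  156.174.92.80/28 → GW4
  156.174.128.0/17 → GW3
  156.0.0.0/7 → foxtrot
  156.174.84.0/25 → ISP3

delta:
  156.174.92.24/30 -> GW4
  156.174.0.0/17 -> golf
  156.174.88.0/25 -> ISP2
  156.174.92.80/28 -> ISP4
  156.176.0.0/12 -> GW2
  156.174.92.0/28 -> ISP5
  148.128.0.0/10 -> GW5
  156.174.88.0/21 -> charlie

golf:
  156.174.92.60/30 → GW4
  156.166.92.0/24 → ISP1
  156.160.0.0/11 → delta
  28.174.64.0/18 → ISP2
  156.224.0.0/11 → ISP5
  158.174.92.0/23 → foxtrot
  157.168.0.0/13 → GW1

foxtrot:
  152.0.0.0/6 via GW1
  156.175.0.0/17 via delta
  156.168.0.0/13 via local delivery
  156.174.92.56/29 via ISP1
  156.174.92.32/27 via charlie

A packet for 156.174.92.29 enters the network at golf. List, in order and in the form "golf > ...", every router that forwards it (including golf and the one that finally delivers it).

At golf: longest match for 156.174.92.29 is 156.160.0.0/11 -> delta
At delta: longest match for 156.174.92.29 is 156.174.88.0/21 -> charlie
At charlie: longest match for 156.174.92.29 is 156.0.0.0/7 -> foxtrot
At foxtrot: longest match for 156.174.92.29 is 156.168.0.0/13 -> local delivery

golf > delta > charlie > foxtrot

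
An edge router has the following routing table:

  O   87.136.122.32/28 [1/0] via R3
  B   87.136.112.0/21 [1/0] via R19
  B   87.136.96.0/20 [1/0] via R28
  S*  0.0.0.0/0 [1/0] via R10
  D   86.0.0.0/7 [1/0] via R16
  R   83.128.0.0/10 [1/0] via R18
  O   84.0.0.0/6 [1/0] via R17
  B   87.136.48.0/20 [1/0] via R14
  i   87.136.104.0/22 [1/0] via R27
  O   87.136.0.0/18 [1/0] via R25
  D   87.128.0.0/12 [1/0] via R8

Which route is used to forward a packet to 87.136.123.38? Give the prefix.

87.128.0.0/12

Entries matching 87.136.123.38:
  0.0.0.0/0 (default, matches everything)
  84.0.0.0/6 (84.0.0.0 - 87.255.255.255)
  86.0.0.0/7 (86.0.0.0 - 87.255.255.255)
  87.128.0.0/12 (87.128.0.0 - 87.143.255.255)
Most specific is 87.128.0.0/12.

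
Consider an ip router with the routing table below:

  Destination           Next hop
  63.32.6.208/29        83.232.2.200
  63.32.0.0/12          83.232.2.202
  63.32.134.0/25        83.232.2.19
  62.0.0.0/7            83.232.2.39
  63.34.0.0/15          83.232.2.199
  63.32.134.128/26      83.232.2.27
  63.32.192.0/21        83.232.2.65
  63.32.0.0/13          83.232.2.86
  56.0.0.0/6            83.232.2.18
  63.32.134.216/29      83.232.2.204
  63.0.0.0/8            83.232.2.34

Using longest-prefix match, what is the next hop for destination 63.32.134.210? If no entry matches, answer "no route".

Routes whose prefix contains 63.32.134.210:
  62.0.0.0/7 (62.0.0.0 - 63.255.255.255) -> 83.232.2.39
  63.0.0.0/8 (63.0.0.0 - 63.255.255.255) -> 83.232.2.34
  63.32.0.0/12 (63.32.0.0 - 63.47.255.255) -> 83.232.2.202
  63.32.0.0/13 (63.32.0.0 - 63.39.255.255) -> 83.232.2.86
More-specific entries that do NOT match:
  63.32.6.208/29 (63.32.6.208 - 63.32.6.215) does not contain 63.32.134.210
  63.32.134.216/29 (63.32.134.216 - 63.32.134.223) does not contain 63.32.134.210
  63.32.134.128/26 (63.32.134.128 - 63.32.134.191) does not contain 63.32.134.210
  63.32.134.0/25 (63.32.134.0 - 63.32.134.127) does not contain 63.32.134.210
  63.32.192.0/21 (63.32.192.0 - 63.32.199.255) does not contain 63.32.134.210
  63.34.0.0/15 (63.34.0.0 - 63.35.255.255) does not contain 63.32.134.210
Longest matching prefix is /13 -> next hop 83.232.2.86.

83.232.2.86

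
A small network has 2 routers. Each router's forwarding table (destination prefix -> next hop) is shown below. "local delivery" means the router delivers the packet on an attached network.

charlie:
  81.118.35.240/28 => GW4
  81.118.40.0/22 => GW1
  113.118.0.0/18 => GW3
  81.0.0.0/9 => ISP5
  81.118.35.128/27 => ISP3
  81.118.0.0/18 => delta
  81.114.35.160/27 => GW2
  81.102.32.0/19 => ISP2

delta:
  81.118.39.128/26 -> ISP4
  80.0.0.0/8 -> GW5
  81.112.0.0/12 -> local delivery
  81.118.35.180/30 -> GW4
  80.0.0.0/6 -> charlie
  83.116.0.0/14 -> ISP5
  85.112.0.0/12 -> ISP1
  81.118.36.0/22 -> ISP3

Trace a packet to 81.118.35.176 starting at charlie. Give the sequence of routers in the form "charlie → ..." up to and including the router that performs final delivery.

charlie → delta

At charlie: longest match for 81.118.35.176 is 81.118.0.0/18 -> delta
At delta: longest match for 81.118.35.176 is 81.112.0.0/12 -> local delivery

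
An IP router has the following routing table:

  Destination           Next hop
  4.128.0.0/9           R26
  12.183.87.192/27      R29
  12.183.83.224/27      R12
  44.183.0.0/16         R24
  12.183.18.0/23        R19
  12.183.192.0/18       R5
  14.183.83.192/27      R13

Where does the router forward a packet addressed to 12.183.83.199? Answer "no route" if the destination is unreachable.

No entry's prefix contains 12.183.83.199; there is no default route.

no route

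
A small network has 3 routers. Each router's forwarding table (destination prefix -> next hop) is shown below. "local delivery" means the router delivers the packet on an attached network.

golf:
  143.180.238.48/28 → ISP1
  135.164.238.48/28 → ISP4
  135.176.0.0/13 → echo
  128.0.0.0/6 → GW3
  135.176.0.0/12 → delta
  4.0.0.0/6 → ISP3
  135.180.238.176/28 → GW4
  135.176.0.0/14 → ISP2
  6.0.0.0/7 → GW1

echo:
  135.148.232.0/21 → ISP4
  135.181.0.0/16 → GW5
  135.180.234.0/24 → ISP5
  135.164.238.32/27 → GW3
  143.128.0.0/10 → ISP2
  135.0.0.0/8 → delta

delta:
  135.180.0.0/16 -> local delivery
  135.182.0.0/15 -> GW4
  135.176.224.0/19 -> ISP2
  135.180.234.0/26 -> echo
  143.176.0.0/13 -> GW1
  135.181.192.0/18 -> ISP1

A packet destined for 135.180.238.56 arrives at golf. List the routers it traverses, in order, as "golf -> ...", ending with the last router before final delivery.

At golf: longest match for 135.180.238.56 is 135.176.0.0/13 -> echo
At echo: longest match for 135.180.238.56 is 135.0.0.0/8 -> delta
At delta: longest match for 135.180.238.56 is 135.180.0.0/16 -> local delivery

golf -> echo -> delta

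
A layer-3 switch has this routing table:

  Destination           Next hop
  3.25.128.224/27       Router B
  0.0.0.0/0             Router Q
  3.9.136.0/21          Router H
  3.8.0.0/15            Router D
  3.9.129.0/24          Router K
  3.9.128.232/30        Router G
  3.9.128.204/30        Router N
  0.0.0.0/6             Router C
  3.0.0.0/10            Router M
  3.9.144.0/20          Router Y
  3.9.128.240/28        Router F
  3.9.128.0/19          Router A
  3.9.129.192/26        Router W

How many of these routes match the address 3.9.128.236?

5

Prefixes containing 3.9.128.236:
  0.0.0.0/0 (default, matches everything)
  0.0.0.0/6 (0.0.0.0 - 3.255.255.255)
  3.0.0.0/10 (3.0.0.0 - 3.63.255.255)
  3.8.0.0/15 (3.8.0.0 - 3.9.255.255)
  3.9.128.0/19 (3.9.128.0 - 3.9.159.255)
Total matching entries: 5.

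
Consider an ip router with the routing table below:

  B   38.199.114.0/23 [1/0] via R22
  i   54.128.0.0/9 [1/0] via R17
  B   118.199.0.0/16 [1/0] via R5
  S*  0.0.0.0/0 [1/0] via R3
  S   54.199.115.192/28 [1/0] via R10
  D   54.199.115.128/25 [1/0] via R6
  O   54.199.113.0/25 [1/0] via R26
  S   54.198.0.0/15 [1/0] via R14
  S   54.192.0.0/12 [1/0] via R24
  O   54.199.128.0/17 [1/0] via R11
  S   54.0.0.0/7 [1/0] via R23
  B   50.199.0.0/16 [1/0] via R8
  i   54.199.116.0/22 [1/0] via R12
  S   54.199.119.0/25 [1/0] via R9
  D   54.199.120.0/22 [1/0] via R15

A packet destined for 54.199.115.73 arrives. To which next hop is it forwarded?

R14

Routes whose prefix contains 54.199.115.73:
  0.0.0.0/0 (default, matches everything) -> R3
  54.0.0.0/7 (54.0.0.0 - 55.255.255.255) -> R23
  54.128.0.0/9 (54.128.0.0 - 54.255.255.255) -> R17
  54.192.0.0/12 (54.192.0.0 - 54.207.255.255) -> R24
  54.198.0.0/15 (54.198.0.0 - 54.199.255.255) -> R14
More-specific entries that do NOT match:
  54.199.115.192/28 (54.199.115.192 - 54.199.115.207) does not contain 54.199.115.73
  54.199.115.128/25 (54.199.115.128 - 54.199.115.255) does not contain 54.199.115.73
  54.199.113.0/25 (54.199.113.0 - 54.199.113.127) does not contain 54.199.115.73
  54.199.119.0/25 (54.199.119.0 - 54.199.119.127) does not contain 54.199.115.73
  38.199.114.0/23 (38.199.114.0 - 38.199.115.255) does not contain 54.199.115.73
  54.199.116.0/22 (54.199.116.0 - 54.199.119.255) does not contain 54.199.115.73
  54.199.120.0/22 (54.199.120.0 - 54.199.123.255) does not contain 54.199.115.73
  54.199.128.0/17 (54.199.128.0 - 54.199.255.255) does not contain 54.199.115.73
  118.199.0.0/16 (118.199.0.0 - 118.199.255.255) does not contain 54.199.115.73
  50.199.0.0/16 (50.199.0.0 - 50.199.255.255) does not contain 54.199.115.73
Longest matching prefix is /15 -> next hop R14.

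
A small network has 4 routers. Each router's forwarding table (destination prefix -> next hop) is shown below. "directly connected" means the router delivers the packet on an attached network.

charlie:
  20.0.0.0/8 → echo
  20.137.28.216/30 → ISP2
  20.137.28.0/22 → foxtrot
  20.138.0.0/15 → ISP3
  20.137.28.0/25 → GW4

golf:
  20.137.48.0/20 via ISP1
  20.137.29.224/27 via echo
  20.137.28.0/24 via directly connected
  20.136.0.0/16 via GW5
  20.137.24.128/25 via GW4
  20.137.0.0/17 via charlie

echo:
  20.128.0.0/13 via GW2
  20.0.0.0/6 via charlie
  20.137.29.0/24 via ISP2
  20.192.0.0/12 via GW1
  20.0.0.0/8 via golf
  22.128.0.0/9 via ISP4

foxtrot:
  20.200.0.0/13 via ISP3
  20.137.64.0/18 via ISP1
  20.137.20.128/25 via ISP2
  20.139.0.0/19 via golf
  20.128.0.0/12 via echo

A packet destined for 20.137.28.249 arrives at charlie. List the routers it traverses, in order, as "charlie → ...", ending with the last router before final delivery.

charlie → foxtrot → echo → golf

At charlie: longest match for 20.137.28.249 is 20.137.28.0/22 -> foxtrot
At foxtrot: longest match for 20.137.28.249 is 20.128.0.0/12 -> echo
At echo: longest match for 20.137.28.249 is 20.0.0.0/8 -> golf
At golf: longest match for 20.137.28.249 is 20.137.28.0/24 -> directly connected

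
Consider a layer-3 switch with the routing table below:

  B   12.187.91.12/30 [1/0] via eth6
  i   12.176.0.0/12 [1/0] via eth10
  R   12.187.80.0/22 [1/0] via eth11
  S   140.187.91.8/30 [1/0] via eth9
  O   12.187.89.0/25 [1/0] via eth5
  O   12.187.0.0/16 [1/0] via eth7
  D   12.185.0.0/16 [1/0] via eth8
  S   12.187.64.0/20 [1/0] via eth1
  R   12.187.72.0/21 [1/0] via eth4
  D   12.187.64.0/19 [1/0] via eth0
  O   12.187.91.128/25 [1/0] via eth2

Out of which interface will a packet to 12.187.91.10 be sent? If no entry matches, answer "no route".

eth0

Routes whose prefix contains 12.187.91.10:
  12.176.0.0/12 (12.176.0.0 - 12.191.255.255) -> eth10
  12.187.0.0/16 (12.187.0.0 - 12.187.255.255) -> eth7
  12.187.64.0/19 (12.187.64.0 - 12.187.95.255) -> eth0
More-specific entries that do NOT match:
  12.187.91.12/30 (12.187.91.12 - 12.187.91.15) does not contain 12.187.91.10
  140.187.91.8/30 (140.187.91.8 - 140.187.91.11) does not contain 12.187.91.10
  12.187.89.0/25 (12.187.89.0 - 12.187.89.127) does not contain 12.187.91.10
  12.187.91.128/25 (12.187.91.128 - 12.187.91.255) does not contain 12.187.91.10
  12.187.80.0/22 (12.187.80.0 - 12.187.83.255) does not contain 12.187.91.10
  12.187.72.0/21 (12.187.72.0 - 12.187.79.255) does not contain 12.187.91.10
  12.187.64.0/20 (12.187.64.0 - 12.187.79.255) does not contain 12.187.91.10
Longest matching prefix is /19 -> interface eth0.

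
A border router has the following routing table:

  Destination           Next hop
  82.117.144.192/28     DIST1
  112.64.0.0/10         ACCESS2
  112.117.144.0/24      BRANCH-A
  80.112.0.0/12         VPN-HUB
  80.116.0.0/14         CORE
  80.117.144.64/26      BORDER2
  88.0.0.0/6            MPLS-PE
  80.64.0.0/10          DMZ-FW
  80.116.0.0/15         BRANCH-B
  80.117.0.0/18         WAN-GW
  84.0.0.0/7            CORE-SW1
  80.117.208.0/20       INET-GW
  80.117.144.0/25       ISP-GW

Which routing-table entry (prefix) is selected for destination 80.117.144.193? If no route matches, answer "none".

80.116.0.0/15

Entries matching 80.117.144.193:
  80.64.0.0/10 (80.64.0.0 - 80.127.255.255)
  80.112.0.0/12 (80.112.0.0 - 80.127.255.255)
  80.116.0.0/14 (80.116.0.0 - 80.119.255.255)
  80.116.0.0/15 (80.116.0.0 - 80.117.255.255)
Most specific is 80.116.0.0/15.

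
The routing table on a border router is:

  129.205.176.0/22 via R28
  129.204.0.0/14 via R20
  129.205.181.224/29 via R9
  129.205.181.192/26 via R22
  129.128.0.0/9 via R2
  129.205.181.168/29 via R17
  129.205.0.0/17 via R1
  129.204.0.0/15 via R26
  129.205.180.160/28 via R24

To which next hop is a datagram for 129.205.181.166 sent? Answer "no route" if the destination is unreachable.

R26

Routes whose prefix contains 129.205.181.166:
  129.128.0.0/9 (129.128.0.0 - 129.255.255.255) -> R2
  129.204.0.0/14 (129.204.0.0 - 129.207.255.255) -> R20
  129.204.0.0/15 (129.204.0.0 - 129.205.255.255) -> R26
More-specific entries that do NOT match:
  129.205.181.224/29 (129.205.181.224 - 129.205.181.231) does not contain 129.205.181.166
  129.205.181.168/29 (129.205.181.168 - 129.205.181.175) does not contain 129.205.181.166
  129.205.180.160/28 (129.205.180.160 - 129.205.180.175) does not contain 129.205.181.166
  129.205.181.192/26 (129.205.181.192 - 129.205.181.255) does not contain 129.205.181.166
  129.205.176.0/22 (129.205.176.0 - 129.205.179.255) does not contain 129.205.181.166
  129.205.0.0/17 (129.205.0.0 - 129.205.127.255) does not contain 129.205.181.166
Longest matching prefix is /15 -> next hop R26.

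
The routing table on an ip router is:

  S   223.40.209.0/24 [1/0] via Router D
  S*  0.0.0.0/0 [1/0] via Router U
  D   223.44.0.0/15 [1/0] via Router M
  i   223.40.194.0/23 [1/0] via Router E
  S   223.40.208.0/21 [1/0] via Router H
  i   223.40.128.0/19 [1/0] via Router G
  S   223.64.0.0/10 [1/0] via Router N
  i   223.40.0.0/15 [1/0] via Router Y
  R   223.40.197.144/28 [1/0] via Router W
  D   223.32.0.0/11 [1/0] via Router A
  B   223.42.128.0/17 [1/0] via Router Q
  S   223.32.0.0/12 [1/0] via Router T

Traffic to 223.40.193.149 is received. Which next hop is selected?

Router Y

Routes whose prefix contains 223.40.193.149:
  0.0.0.0/0 (default, matches everything) -> Router U
  223.32.0.0/11 (223.32.0.0 - 223.63.255.255) -> Router A
  223.32.0.0/12 (223.32.0.0 - 223.47.255.255) -> Router T
  223.40.0.0/15 (223.40.0.0 - 223.41.255.255) -> Router Y
More-specific entries that do NOT match:
  223.40.197.144/28 (223.40.197.144 - 223.40.197.159) does not contain 223.40.193.149
  223.40.209.0/24 (223.40.209.0 - 223.40.209.255) does not contain 223.40.193.149
  223.40.194.0/23 (223.40.194.0 - 223.40.195.255) does not contain 223.40.193.149
  223.40.208.0/21 (223.40.208.0 - 223.40.215.255) does not contain 223.40.193.149
  223.40.128.0/19 (223.40.128.0 - 223.40.159.255) does not contain 223.40.193.149
  223.42.128.0/17 (223.42.128.0 - 223.42.255.255) does not contain 223.40.193.149
Longest matching prefix is /15 -> next hop Router Y.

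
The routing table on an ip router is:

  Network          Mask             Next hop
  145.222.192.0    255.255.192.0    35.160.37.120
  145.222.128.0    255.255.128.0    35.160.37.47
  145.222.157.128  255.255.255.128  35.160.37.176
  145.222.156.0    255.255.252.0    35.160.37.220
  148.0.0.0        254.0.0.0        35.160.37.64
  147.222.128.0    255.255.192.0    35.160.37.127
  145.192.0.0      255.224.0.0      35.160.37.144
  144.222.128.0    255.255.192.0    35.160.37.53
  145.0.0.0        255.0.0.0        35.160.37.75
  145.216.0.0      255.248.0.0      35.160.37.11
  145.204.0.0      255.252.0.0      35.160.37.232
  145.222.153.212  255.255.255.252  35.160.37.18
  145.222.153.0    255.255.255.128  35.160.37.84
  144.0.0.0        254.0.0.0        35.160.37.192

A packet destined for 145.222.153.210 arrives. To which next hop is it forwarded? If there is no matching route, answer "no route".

Routes whose prefix contains 145.222.153.210:
  144.0.0.0/7 (144.0.0.0 - 145.255.255.255) -> 35.160.37.192
  145.0.0.0/8 (145.0.0.0 - 145.255.255.255) -> 35.160.37.75
  145.192.0.0/11 (145.192.0.0 - 145.223.255.255) -> 35.160.37.144
  145.216.0.0/13 (145.216.0.0 - 145.223.255.255) -> 35.160.37.11
  145.222.128.0/17 (145.222.128.0 - 145.222.255.255) -> 35.160.37.47
More-specific entries that do NOT match:
  145.222.153.212/30 (145.222.153.212 - 145.222.153.215) does not contain 145.222.153.210
  145.222.157.128/25 (145.222.157.128 - 145.222.157.255) does not contain 145.222.153.210
  145.222.153.0/25 (145.222.153.0 - 145.222.153.127) does not contain 145.222.153.210
  145.222.156.0/22 (145.222.156.0 - 145.222.159.255) does not contain 145.222.153.210
  145.222.192.0/18 (145.222.192.0 - 145.222.255.255) does not contain 145.222.153.210
  147.222.128.0/18 (147.222.128.0 - 147.222.191.255) does not contain 145.222.153.210
  144.222.128.0/18 (144.222.128.0 - 144.222.191.255) does not contain 145.222.153.210
Longest matching prefix is /17 -> next hop 35.160.37.47.

35.160.37.47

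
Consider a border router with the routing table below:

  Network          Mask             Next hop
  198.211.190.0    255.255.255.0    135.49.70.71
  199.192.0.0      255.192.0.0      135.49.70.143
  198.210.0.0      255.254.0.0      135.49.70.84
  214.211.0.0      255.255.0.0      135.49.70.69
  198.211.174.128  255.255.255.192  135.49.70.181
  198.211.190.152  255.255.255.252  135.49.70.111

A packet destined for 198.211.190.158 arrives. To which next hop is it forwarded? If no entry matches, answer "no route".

Routes whose prefix contains 198.211.190.158:
  198.210.0.0/15 (198.210.0.0 - 198.211.255.255) -> 135.49.70.84
  198.211.190.0/24 (198.211.190.0 - 198.211.190.255) -> 135.49.70.71
More-specific entries that do NOT match:
  198.211.190.152/30 (198.211.190.152 - 198.211.190.155) does not contain 198.211.190.158
  198.211.174.128/26 (198.211.174.128 - 198.211.174.191) does not contain 198.211.190.158
Longest matching prefix is /24 -> next hop 135.49.70.71.

135.49.70.71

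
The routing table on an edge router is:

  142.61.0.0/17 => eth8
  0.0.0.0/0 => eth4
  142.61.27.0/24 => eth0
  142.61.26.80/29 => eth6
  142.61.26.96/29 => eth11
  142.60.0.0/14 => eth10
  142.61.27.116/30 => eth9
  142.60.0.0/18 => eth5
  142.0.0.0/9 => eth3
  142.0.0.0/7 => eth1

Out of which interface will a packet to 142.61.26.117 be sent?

Routes whose prefix contains 142.61.26.117:
  0.0.0.0/0 (default, matches everything) -> eth4
  142.0.0.0/7 (142.0.0.0 - 143.255.255.255) -> eth1
  142.0.0.0/9 (142.0.0.0 - 142.127.255.255) -> eth3
  142.60.0.0/14 (142.60.0.0 - 142.63.255.255) -> eth10
  142.61.0.0/17 (142.61.0.0 - 142.61.127.255) -> eth8
More-specific entries that do NOT match:
  142.61.27.116/30 (142.61.27.116 - 142.61.27.119) does not contain 142.61.26.117
  142.61.26.80/29 (142.61.26.80 - 142.61.26.87) does not contain 142.61.26.117
  142.61.26.96/29 (142.61.26.96 - 142.61.26.103) does not contain 142.61.26.117
  142.61.27.0/24 (142.61.27.0 - 142.61.27.255) does not contain 142.61.26.117
  142.60.0.0/18 (142.60.0.0 - 142.60.63.255) does not contain 142.61.26.117
Longest matching prefix is /17 -> interface eth8.

eth8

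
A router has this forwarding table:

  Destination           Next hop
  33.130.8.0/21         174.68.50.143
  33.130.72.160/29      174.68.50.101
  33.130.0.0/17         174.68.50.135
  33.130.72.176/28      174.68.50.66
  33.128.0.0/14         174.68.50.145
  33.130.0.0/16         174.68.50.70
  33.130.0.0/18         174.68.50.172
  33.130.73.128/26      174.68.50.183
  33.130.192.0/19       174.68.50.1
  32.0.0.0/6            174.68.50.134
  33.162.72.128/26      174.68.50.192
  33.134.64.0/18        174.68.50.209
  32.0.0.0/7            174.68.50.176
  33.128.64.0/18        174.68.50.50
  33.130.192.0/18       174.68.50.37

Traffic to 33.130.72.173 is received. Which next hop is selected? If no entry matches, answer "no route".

Routes whose prefix contains 33.130.72.173:
  32.0.0.0/6 (32.0.0.0 - 35.255.255.255) -> 174.68.50.134
  32.0.0.0/7 (32.0.0.0 - 33.255.255.255) -> 174.68.50.176
  33.128.0.0/14 (33.128.0.0 - 33.131.255.255) -> 174.68.50.145
  33.130.0.0/16 (33.130.0.0 - 33.130.255.255) -> 174.68.50.70
  33.130.0.0/17 (33.130.0.0 - 33.130.127.255) -> 174.68.50.135
More-specific entries that do NOT match:
  33.130.72.160/29 (33.130.72.160 - 33.130.72.167) does not contain 33.130.72.173
  33.130.72.176/28 (33.130.72.176 - 33.130.72.191) does not contain 33.130.72.173
  33.130.73.128/26 (33.130.73.128 - 33.130.73.191) does not contain 33.130.72.173
  33.162.72.128/26 (33.162.72.128 - 33.162.72.191) does not contain 33.130.72.173
  33.130.8.0/21 (33.130.8.0 - 33.130.15.255) does not contain 33.130.72.173
  33.130.192.0/19 (33.130.192.0 - 33.130.223.255) does not contain 33.130.72.173
  33.130.0.0/18 (33.130.0.0 - 33.130.63.255) does not contain 33.130.72.173
  33.134.64.0/18 (33.134.64.0 - 33.134.127.255) does not contain 33.130.72.173
  33.128.64.0/18 (33.128.64.0 - 33.128.127.255) does not contain 33.130.72.173
  33.130.192.0/18 (33.130.192.0 - 33.130.255.255) does not contain 33.130.72.173
Longest matching prefix is /17 -> next hop 174.68.50.135.

174.68.50.135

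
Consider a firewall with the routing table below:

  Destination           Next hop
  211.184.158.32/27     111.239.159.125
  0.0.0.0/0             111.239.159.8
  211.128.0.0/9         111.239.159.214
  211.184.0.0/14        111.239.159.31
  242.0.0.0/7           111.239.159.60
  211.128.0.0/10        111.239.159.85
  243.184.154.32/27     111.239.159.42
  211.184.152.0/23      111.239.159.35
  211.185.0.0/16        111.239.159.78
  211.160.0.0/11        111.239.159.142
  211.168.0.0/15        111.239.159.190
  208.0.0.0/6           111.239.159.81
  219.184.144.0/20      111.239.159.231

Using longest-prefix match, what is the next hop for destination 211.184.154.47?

Routes whose prefix contains 211.184.154.47:
  0.0.0.0/0 (default, matches everything) -> 111.239.159.8
  208.0.0.0/6 (208.0.0.0 - 211.255.255.255) -> 111.239.159.81
  211.128.0.0/9 (211.128.0.0 - 211.255.255.255) -> 111.239.159.214
  211.128.0.0/10 (211.128.0.0 - 211.191.255.255) -> 111.239.159.85
  211.160.0.0/11 (211.160.0.0 - 211.191.255.255) -> 111.239.159.142
  211.184.0.0/14 (211.184.0.0 - 211.187.255.255) -> 111.239.159.31
More-specific entries that do NOT match:
  211.184.158.32/27 (211.184.158.32 - 211.184.158.63) does not contain 211.184.154.47
  243.184.154.32/27 (243.184.154.32 - 243.184.154.63) does not contain 211.184.154.47
  211.184.152.0/23 (211.184.152.0 - 211.184.153.255) does not contain 211.184.154.47
  219.184.144.0/20 (219.184.144.0 - 219.184.159.255) does not contain 211.184.154.47
  211.185.0.0/16 (211.185.0.0 - 211.185.255.255) does not contain 211.184.154.47
  211.168.0.0/15 (211.168.0.0 - 211.169.255.255) does not contain 211.184.154.47
Longest matching prefix is /14 -> next hop 111.239.159.31.

111.239.159.31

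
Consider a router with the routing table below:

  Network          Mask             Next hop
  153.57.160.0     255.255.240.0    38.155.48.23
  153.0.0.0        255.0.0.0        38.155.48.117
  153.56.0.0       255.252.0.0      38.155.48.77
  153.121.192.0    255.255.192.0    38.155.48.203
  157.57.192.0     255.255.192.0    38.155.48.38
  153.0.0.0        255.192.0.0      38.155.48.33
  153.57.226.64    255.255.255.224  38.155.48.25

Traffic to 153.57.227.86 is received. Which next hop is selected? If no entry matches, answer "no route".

Routes whose prefix contains 153.57.227.86:
  153.0.0.0/8 (153.0.0.0 - 153.255.255.255) -> 38.155.48.117
  153.0.0.0/10 (153.0.0.0 - 153.63.255.255) -> 38.155.48.33
  153.56.0.0/14 (153.56.0.0 - 153.59.255.255) -> 38.155.48.77
More-specific entries that do NOT match:
  153.57.226.64/27 (153.57.226.64 - 153.57.226.95) does not contain 153.57.227.86
  153.57.160.0/20 (153.57.160.0 - 153.57.175.255) does not contain 153.57.227.86
  153.121.192.0/18 (153.121.192.0 - 153.121.255.255) does not contain 153.57.227.86
  157.57.192.0/18 (157.57.192.0 - 157.57.255.255) does not contain 153.57.227.86
Longest matching prefix is /14 -> next hop 38.155.48.77.

38.155.48.77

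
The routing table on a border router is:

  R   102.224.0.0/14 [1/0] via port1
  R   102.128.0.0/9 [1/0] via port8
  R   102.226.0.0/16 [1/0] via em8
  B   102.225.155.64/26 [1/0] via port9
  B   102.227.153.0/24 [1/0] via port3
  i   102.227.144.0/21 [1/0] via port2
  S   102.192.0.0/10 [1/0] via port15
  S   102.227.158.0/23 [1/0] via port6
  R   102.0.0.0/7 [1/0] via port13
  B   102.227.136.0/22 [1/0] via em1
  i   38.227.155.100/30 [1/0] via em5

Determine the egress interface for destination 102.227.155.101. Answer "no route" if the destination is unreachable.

Routes whose prefix contains 102.227.155.101:
  102.0.0.0/7 (102.0.0.0 - 103.255.255.255) -> port13
  102.128.0.0/9 (102.128.0.0 - 102.255.255.255) -> port8
  102.192.0.0/10 (102.192.0.0 - 102.255.255.255) -> port15
  102.224.0.0/14 (102.224.0.0 - 102.227.255.255) -> port1
More-specific entries that do NOT match:
  38.227.155.100/30 (38.227.155.100 - 38.227.155.103) does not contain 102.227.155.101
  102.225.155.64/26 (102.225.155.64 - 102.225.155.127) does not contain 102.227.155.101
  102.227.153.0/24 (102.227.153.0 - 102.227.153.255) does not contain 102.227.155.101
  102.227.158.0/23 (102.227.158.0 - 102.227.159.255) does not contain 102.227.155.101
  102.227.136.0/22 (102.227.136.0 - 102.227.139.255) does not contain 102.227.155.101
  102.227.144.0/21 (102.227.144.0 - 102.227.151.255) does not contain 102.227.155.101
  102.226.0.0/16 (102.226.0.0 - 102.226.255.255) does not contain 102.227.155.101
Longest matching prefix is /14 -> interface port1.

port1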